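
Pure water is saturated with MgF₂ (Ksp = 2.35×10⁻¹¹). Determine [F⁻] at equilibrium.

3.61×10⁻⁴ M

MgF₂(s) ⇌ Mg²⁺(aq) + 2 F⁻(aq)
Call the molar solubility s, so that [Mg²⁺] = s and [F⁻] = 2s.
Ksp = [Mg²⁺][F⁻]^2 = s · (2s)^2 = 4s^3 = 2.35×10⁻¹¹
s = 1.80×10⁻⁴ M
[F⁻] = 2s = 3.61×10⁻⁴ M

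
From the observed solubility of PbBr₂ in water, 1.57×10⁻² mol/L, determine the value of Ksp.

PbBr₂(s) ⇌ Pb²⁺(aq) + 2 Br⁻(aq)
Let s be the molar solubility. Then [Pb²⁺] = s and [Br⁻] = 2s.
Ksp = [Pb²⁺][Br⁻]^2 = s · (2s)^2 = 4s^3
Ksp = 4 × (1.57×10⁻²)^3 = 1.55×10⁻⁵

Ksp = 1.55×10⁻⁵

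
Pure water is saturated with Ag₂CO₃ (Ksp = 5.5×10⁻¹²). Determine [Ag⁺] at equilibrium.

2.2×10⁻⁴ M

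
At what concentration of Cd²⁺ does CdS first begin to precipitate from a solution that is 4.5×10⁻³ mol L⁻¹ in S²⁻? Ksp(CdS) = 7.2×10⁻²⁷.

1.6×10⁻²⁴ M

Precipitation of each salt begins when its ion product equals Ksp.
CdS(s) ⇌ Cd²⁺(aq) + S²⁻(aq)
Ksp = [Cd²⁺][S²⁻] = [Cd²⁺](4.5×10⁻³)
[Cd²⁺] = 7.2×10⁻²⁷ / (4.5×10⁻³) = 1.6×10⁻²⁴
[Cd²⁺] = 1.6×10⁻²⁴ mol L⁻¹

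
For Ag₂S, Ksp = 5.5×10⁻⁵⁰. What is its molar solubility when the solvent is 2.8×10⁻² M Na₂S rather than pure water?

Ag₂S(s) ⇌ 2 Ag⁺(aq) + S²⁻(aq)
The solution already contains S²⁻ at 2.8×10⁻² M. Let s be the molar solubility of Ag₂S.
[S²⁻] ≈ 2.8×10⁻² M (common ion dominates); [Ag⁺] = 2s.
Ksp = [Ag⁺]^2[S²⁻] = (2s)^2(2.8×10⁻²)
(2s)^2 = 5.5×10⁻⁵⁰ / (2.8×10⁻²) = 2.0×10⁻⁴⁸
s = 7.0×10⁻²⁵ M

7.0×10⁻²⁵ M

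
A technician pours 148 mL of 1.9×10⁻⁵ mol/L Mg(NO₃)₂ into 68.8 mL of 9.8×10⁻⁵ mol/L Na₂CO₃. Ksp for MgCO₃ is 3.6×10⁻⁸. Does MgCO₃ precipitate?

No

After mixing, V = 148 mL + 68.8 mL = 216.8 mL.
[Mg²⁺] = (1.9×10⁻⁵)(148)/216.8 = 1.3×10⁻⁵ mol/L
[CO₃²⁻] = (9.8×10⁻⁵)(68.8)/216.8 = 3.1×10⁻⁵ mol/L
Q = [Mg²⁺][CO₃²⁻] = 4.0×10⁻¹⁰
Q < Ksp (4.0×10⁻¹⁰ vs 3.6×10⁻⁸); the solution remains unsaturated and no precipitate forms.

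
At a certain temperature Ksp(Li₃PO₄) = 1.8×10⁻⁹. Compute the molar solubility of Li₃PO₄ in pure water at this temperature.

Li₃PO₄(s) ⇌ 3 Li⁺(aq) + PO₄³⁻(aq)
For each mole of Li₃PO₄ that dissolves per liter, [Li⁺] = 3s and [PO₄³⁻] = s; let s denote this solubility.
Ksp = [Li⁺]^3[PO₄³⁻] = (3s)^3 · s = 27s^4
27s^4 = 1.8×10⁻⁹  ⇒  s^4 = 6.7×10⁻¹¹
s = (6.7×10⁻¹¹)^(1/4) = 2.9×10⁻³ M

2.9×10⁻³ M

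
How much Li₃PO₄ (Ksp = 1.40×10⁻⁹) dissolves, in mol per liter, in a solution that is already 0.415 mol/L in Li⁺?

1.96×10⁻⁸ M

Li₃PO₄(s) ⇌ 3 Li⁺(aq) + PO₄³⁻(aq)
Let s be the solubility of Li₃PO₄ here. The common ion gives [Li⁺] ≈ 0.415 mol/L, and [PO₄³⁻] = s.
Ksp = [Li⁺]^3[PO₄³⁻] = (0.415)^3s
s = 1.40×10⁻⁹ / (0.415)^3 = 1.96×10⁻⁸
s = 1.96×10⁻⁸ mol/L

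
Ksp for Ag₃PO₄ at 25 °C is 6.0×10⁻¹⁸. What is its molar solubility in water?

Ag₃PO₄(s) ⇌ 3 Ag⁺(aq) + PO₄³⁻(aq)
With molar solubility s: [Ag⁺] = 3s, [PO₄³⁻] = s.
Ksp = [Ag⁺]^3[PO₄³⁻] = (3s)^3 · s = 27s^4
27s^4 = 6.0×10⁻¹⁸  ⇒  s^4 = 2.2×10⁻¹⁹
Taking the 4th root, s = 2.2×10⁻⁵ mol/L.

2.2×10⁻⁵ M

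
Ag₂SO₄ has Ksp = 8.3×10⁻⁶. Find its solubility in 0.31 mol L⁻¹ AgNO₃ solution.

8.6×10⁻⁵ M

Ag₂SO₄(s) ⇌ 2 Ag⁺(aq) + SO₄²⁻(aq)
With Ag⁺ already at 0.31 mol L⁻¹ and s small, take [Ag⁺] ≈ 0.31 mol L⁻¹ and [SO₄²⁻] = s.
Ksp = [Ag⁺]^2[SO₄²⁻] = (0.31)^2s
s = 8.3×10⁻⁶ / (0.31)^2 = 8.6×10⁻⁵
s = 8.6×10⁻⁵ mol L⁻¹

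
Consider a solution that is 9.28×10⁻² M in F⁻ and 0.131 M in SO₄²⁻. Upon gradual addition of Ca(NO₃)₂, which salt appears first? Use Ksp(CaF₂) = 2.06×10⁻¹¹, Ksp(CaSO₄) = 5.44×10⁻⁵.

Each salt precipitates once Q = Ksp for that salt.
For CaF₂: [Ca²⁺] = (Ksp/[F⁻]^2) = 2.39×10⁻⁹ M
For CaSO₄: [Ca²⁺] = (Ksp/[SO₄²⁻]) = 4.15×10⁻⁴ M
The smaller threshold [Ca²⁺] is reached first, so CaF₂ precipitates first.

CaF₂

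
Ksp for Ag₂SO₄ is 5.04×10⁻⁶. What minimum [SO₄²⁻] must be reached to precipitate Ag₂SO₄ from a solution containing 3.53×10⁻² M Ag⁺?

4.04×10⁻³ M

Each salt precipitates once Q = Ksp for that salt.
Ag₂SO₄(s) ⇌ 2 Ag⁺(aq) + SO₄²⁻(aq)
Ksp = [Ag⁺]^2[SO₄²⁻] = [SO₄²⁻](3.53×10⁻²)^2
[SO₄²⁻] = 5.04×10⁻⁶ / (3.53×10⁻²)^2 = 4.04×10⁻³
[SO₄²⁻] = 4.04×10⁻³ M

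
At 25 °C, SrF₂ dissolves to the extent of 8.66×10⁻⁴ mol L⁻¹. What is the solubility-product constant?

Ksp = 2.60×10⁻⁹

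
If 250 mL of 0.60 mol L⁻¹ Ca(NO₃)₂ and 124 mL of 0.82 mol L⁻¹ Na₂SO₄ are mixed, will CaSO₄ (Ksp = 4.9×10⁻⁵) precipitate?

The combined volume is 374 mL.
[Ca²⁺] = (0.60)(250)/374 = 0.40 mol L⁻¹
[SO₄²⁻] = (0.82)(124)/374 = 0.27 mol L⁻¹
Q = [Ca²⁺][SO₄²⁻] = 0.11
Q = 0.11 > Ksp = 4.9×10⁻⁵, so the solution is supersaturated and CaSO₄ precipitates.

Yes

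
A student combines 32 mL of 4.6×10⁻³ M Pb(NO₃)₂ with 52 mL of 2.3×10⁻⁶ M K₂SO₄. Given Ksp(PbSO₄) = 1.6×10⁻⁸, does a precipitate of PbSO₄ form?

No

After mixing, V = 32 mL + 52 mL = 84 mL.
[Pb²⁺] = (4.6×10⁻³)(32)/84 = 1.8×10⁻³ M
[SO₄²⁻] = (2.3×10⁻⁶)(52)/84 = 1.4×10⁻⁶ M
Q = [Pb²⁺][SO₄²⁻] = 2.5×10⁻⁹
Since Q (2.5×10⁻⁹) is less than Ksp (1.6×10⁻⁸), no PbSO₄ precipitates.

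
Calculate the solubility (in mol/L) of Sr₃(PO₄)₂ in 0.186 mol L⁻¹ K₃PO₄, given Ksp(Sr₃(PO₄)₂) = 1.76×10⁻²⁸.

Sr₃(PO₄)₂(s) ⇌ 3 Sr²⁺(aq) + 2 PO₄³⁻(aq)
PO₄³⁻ is already present at 0.186 mol L⁻¹. If s mol/L of Sr₃(PO₄)₂ dissolves, [Sr²⁺] = 3s while [PO₄³⁻] ≈ 0.186 mol L⁻¹.
Ksp = [Sr²⁺]^3[PO₄³⁻]^2 = (3s)^3(0.186)^2
(3s)^3 = 1.76×10⁻²⁸ / (0.186)^2 = 5.09×10⁻²⁷
s = 5.73×10⁻¹⁰ mol L⁻¹

5.73×10⁻¹⁰ M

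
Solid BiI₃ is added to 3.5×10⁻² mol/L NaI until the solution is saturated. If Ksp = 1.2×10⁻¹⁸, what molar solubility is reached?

2.8×10⁻¹⁴ M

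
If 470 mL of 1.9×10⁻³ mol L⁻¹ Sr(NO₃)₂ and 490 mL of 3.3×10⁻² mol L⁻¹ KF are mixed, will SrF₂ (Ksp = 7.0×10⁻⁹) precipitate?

Yes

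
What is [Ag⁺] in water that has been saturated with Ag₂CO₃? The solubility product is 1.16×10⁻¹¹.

Ag₂CO₃(s) ⇌ 2 Ag⁺(aq) + CO₃²⁻(aq)
With molar solubility s: [Ag⁺] = 2s, [CO₃²⁻] = s.
Ksp = [Ag⁺]^2[CO₃²⁻] = (2s)^2 · s = 4s^3 = 1.16×10⁻¹¹
s = 1.43×10⁻⁴ mol L⁻¹
[Ag⁺] = 2s = 2.85×10⁻⁴ mol L⁻¹

2.85×10⁻⁴ M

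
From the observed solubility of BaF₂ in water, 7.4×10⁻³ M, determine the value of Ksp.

Ksp = 1.6×10⁻⁶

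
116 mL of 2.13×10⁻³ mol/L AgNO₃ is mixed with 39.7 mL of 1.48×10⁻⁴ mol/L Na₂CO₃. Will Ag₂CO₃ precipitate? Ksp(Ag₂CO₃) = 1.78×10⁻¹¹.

Yes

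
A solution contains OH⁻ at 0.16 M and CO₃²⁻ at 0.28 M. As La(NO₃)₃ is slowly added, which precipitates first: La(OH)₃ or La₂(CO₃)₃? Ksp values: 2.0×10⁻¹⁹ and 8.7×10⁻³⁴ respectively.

La(OH)₃

Each salt precipitates once Q = Ksp for that salt.
For La(OH)₃: [La³⁺] = (Ksp/[OH⁻]^3) = 4.9×10⁻¹⁷ M
For La₂(CO₃)₃: [La³⁺] = (Ksp/[CO₃²⁻]^3)^(1/2) = 2.0×10⁻¹⁶ M
Since La(OH)₃ needs less La³⁺ to reach saturation, it precipitates first.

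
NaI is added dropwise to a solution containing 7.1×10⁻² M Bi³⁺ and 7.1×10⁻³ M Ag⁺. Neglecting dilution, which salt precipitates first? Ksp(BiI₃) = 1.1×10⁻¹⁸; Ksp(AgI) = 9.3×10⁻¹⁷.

AgI

Each salt precipitates once Q = Ksp for that salt.
For BiI₃: [I⁻] = (Ksp/[Bi³⁺])^(1/3) = 2.5×10⁻⁶ M
For AgI: [I⁻] = (Ksp/[Ag⁺]) = 1.3×10⁻¹⁴ M
The smaller threshold [I⁻] is reached first, so AgI precipitates first.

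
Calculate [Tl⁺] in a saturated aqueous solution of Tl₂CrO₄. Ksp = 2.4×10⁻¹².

1.7×10⁻⁴ M

Tl₂CrO₄(s) ⇌ 2 Tl⁺(aq) + CrO₄²⁻(aq)
For each mole of Tl₂CrO₄ that dissolves per liter, [Tl⁺] = 2s and [CrO₄²⁻] = s; let s denote this solubility.
Ksp = [Tl⁺]^2[CrO₄²⁻] = (2s)^2 · s = 4s^3 = 2.4×10⁻¹²
s = 8.4×10⁻⁵ mol/L
[Tl⁺] = 2s = 1.7×10⁻⁴ mol/L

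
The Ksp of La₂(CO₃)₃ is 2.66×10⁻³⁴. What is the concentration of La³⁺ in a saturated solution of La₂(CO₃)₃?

1.51×10⁻⁷ M

La₂(CO₃)₃(s) ⇌ 2 La³⁺(aq) + 3 CO₃²⁻(aq)
With molar solubility s: [La³⁺] = 2s, [CO₃²⁻] = 3s.
Ksp = [La³⁺]^2[CO₃²⁻]^3 = (2s)^2 · (3s)^3 = 108s^5 = 2.66×10⁻³⁴
s = 7.56×10⁻⁸ mol L⁻¹
[La³⁺] = 2s = 1.51×10⁻⁷ mol L⁻¹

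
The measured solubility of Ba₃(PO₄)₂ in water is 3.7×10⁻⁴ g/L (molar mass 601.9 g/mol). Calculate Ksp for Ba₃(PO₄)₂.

Convert to molarity: s = 3.7×10⁻⁴ / 601.9 = 6.147×10⁻⁷ mol/L
Ba₃(PO₄)₂(s) ⇌ 3 Ba²⁺(aq) + 2 PO₄³⁻(aq)
Call the molar solubility s, so that [Ba²⁺] = 3s and [PO₄³⁻] = 2s.
Ksp = [Ba²⁺]^3[PO₄³⁻]^2 = (3s)^3 · (2s)^2 = 108s^5
Ksp = 108 × (6.147×10⁻⁷)^5 = 9.5×10⁻³⁰

Ksp = 9.5×10⁻³⁰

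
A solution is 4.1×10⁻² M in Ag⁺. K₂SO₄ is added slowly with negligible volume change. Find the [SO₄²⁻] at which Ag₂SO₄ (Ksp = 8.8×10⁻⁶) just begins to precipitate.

5.2×10⁻³ M

The threshold for precipitation is Q = Ksp.
Ag₂SO₄(s) ⇌ 2 Ag⁺(aq) + SO₄²⁻(aq)
Ksp = [Ag⁺]^2[SO₄²⁻] = [SO₄²⁻](4.1×10⁻²)^2
[SO₄²⁻] = 8.8×10⁻⁶ / (4.1×10⁻²)^2 = 5.2×10⁻³
[SO₄²⁻] = 5.2×10⁻³ M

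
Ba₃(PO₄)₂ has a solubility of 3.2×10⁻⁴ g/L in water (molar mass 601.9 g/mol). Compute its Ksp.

Convert to molarity: s = 3.2×10⁻⁴ / 601.9 = 5.316×10⁻⁷ mol/L
Ba₃(PO₄)₂(s) ⇌ 3 Ba²⁺(aq) + 2 PO₄³⁻(aq)
With molar solubility s: [Ba²⁺] = 3s, [PO₄³⁻] = 2s.
Ksp = [Ba²⁺]^3[PO₄³⁻]^2 = (3s)^3 · (2s)^2 = 108s^5
Ksp = 108 × (5.316×10⁻⁷)^5 = 4.6×10⁻³⁰

Ksp = 4.6×10⁻³⁰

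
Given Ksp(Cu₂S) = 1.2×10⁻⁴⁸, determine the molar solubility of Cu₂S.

Cu₂S(s) ⇌ 2 Cu⁺(aq) + S²⁻(aq)
With molar solubility s: [Cu⁺] = 2s, [S²⁻] = s.
Ksp = [Cu⁺]^2[S²⁻] = (2s)^2 · s = 4s^3
4s^3 = 1.2×10⁻⁴⁸  ⇒  s^3 = 3.0×10⁻⁴⁹
Taking the 3rd root, s = 6.7×10⁻¹⁷ mol L⁻¹.

6.7×10⁻¹⁷ M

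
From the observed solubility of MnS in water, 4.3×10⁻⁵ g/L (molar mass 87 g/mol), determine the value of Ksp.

Ksp = 2.4×10⁻¹³

Convert to molarity: s = 4.3×10⁻⁵ / 87 = 4.943×10⁻⁷ mol/L
MnS(s) ⇌ Mn²⁺(aq) + S²⁻(aq)
For each mole of MnS that dissolves per liter, [Mn²⁺] = s and [S²⁻] = s; let s denote this solubility.
Ksp = [Mn²⁺][S²⁻] = s · s = s^2
Ksp = (4.943×10⁻⁷)^2 = 2.4×10⁻¹³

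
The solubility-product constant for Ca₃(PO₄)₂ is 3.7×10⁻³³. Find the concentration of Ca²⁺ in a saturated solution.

Ca₃(PO₄)₂(s) ⇌ 3 Ca²⁺(aq) + 2 PO₄³⁻(aq)
With molar solubility s: [Ca²⁺] = 3s, [PO₄³⁻] = 2s.
Ksp = [Ca²⁺]^3[PO₄³⁻]^2 = (3s)^3 · (2s)^2 = 108s^5 = 3.7×10⁻³³
s = 1.3×10⁻⁷ M
[Ca²⁺] = 3s = 3.8×10⁻⁷ M

3.8×10⁻⁷ M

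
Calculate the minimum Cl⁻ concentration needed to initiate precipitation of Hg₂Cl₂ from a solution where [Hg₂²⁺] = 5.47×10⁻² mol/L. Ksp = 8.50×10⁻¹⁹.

3.94×10⁻⁹ M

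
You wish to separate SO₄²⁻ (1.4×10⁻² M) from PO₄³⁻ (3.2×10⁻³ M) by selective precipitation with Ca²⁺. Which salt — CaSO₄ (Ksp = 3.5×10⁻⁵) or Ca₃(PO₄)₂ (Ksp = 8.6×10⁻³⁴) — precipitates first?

Ca₃(PO₄)₂

A salt starts to precipitate once the ion product Q reaches its Ksp.
For CaSO₄: [Ca²⁺] = (Ksp/[SO₄²⁻]) = 2.5×10⁻³ M
For Ca₃(PO₄)₂: [Ca²⁺] = (Ksp/[PO₄³⁻]^2)^(1/3) = 4.4×10⁻¹⁰ M
Since Ca₃(PO₄)₂ needs less Ca²⁺ to reach saturation, it precipitates first.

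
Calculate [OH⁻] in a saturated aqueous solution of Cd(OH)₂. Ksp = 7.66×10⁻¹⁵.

2.48×10⁻⁵ M

Cd(OH)₂(s) ⇌ Cd²⁺(aq) + 2 OH⁻(aq)
If s mol/L of Cd(OH)₂ dissolves, [Cd²⁺] = s and [OH⁻] = 2s.
Ksp = [Cd²⁺][OH⁻]^2 = s · (2s)^2 = 4s^3 = 7.66×10⁻¹⁵
s = 1.24×10⁻⁵ mol L⁻¹
[OH⁻] = 2s = 2.48×10⁻⁵ mol L⁻¹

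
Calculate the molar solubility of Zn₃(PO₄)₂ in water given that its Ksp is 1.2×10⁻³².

Zn₃(PO₄)₂(s) ⇌ 3 Zn²⁺(aq) + 2 PO₄³⁻(aq)
For each mole of Zn₃(PO₄)₂ that dissolves per liter, [Zn²⁺] = 3s and [PO₄³⁻] = 2s; let s denote this solubility.
Ksp = [Zn²⁺]^3[PO₄³⁻]^2 = (3s)^3 · (2s)^2 = 108s^5
108s^5 = 1.2×10⁻³²  ⇒  s^5 = 1.1×10⁻³⁴
s = 1.6×10⁻⁷ M

1.6×10⁻⁷ M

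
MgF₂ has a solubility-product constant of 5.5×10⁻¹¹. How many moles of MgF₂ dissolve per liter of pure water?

MgF₂(s) ⇌ Mg²⁺(aq) + 2 F⁻(aq)
Let s be the molar solubility. Then [Mg²⁺] = s and [F⁻] = 2s.
Ksp = [Mg²⁺][F⁻]^2 = s · (2s)^2 = 4s^3
4s^3 = 5.5×10⁻¹¹  ⇒  s^3 = 1.4×10⁻¹¹
s = 2.4×10⁻⁴ mol L⁻¹

2.4×10⁻⁴ M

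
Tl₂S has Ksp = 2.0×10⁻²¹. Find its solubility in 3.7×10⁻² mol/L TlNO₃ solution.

Tl₂S(s) ⇌ 2 Tl⁺(aq) + S²⁻(aq)
The solution already contains Tl⁺ at 3.7×10⁻² mol/L. Let s be the molar solubility of Tl₂S.
[Tl⁺] ≈ 3.7×10⁻² mol/L (common ion dominates); [S²⁻] = s.
Ksp = [Tl⁺]^2[S²⁻] = (3.7×10⁻²)^2s
s = 2.0×10⁻²¹ / (3.7×10⁻²)^2 = 1.5×10⁻¹⁸
s = 1.5×10⁻¹⁸ mol/L

1.5×10⁻¹⁸ M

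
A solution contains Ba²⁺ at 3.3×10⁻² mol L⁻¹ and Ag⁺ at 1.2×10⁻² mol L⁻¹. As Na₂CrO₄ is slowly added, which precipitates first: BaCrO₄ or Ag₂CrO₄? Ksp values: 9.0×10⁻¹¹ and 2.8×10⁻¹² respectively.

BaCrO₄

A salt starts to precipitate once the ion product Q reaches its Ksp.
For BaCrO₄: [CrO₄²⁻] = (Ksp/[Ba²⁺]) = 2.7×10⁻⁹ mol L⁻¹
For Ag₂CrO₄: [CrO₄²⁻] = (Ksp/[Ag⁺]^2) = 1.9×10⁻⁸ mol L⁻¹
Since BaCrO₄ needs less CrO₄²⁻ to reach saturation, it precipitates first.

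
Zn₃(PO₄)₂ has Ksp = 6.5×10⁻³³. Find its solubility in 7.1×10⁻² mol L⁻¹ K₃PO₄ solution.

3.6×10⁻¹¹ M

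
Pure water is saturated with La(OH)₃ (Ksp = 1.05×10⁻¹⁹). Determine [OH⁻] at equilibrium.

2.37×10⁻⁵ M

La(OH)₃(s) ⇌ La³⁺(aq) + 3 OH⁻(aq)
For each mole of La(OH)₃ that dissolves per liter, [La³⁺] = s and [OH⁻] = 3s; let s denote this solubility.
Ksp = [La³⁺][OH⁻]^3 = s · (3s)^3 = 27s^4 = 1.05×10⁻¹⁹
s = 7.90×10⁻⁶ mol/L
[OH⁻] = 3s = 2.37×10⁻⁵ mol/L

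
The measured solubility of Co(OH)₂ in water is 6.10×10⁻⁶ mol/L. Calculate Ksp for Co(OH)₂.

Ksp = 9.08×10⁻¹⁶

Co(OH)₂(s) ⇌ Co²⁺(aq) + 2 OH⁻(aq)
For each mole of Co(OH)₂ that dissolves per liter, [Co²⁺] = s and [OH⁻] = 2s; let s denote this solubility.
Ksp = [Co²⁺][OH⁻]^2 = s · (2s)^2 = 4s^3
Ksp = 4 × (6.10×10⁻⁶)^3 = 9.08×10⁻¹⁶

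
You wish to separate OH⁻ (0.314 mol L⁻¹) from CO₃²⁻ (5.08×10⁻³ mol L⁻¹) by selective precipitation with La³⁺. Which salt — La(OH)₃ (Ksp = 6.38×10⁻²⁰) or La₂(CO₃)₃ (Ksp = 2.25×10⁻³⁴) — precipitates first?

La(OH)₃

Each salt precipitates once Q = Ksp for that salt.
For La(OH)₃: [La³⁺] = (Ksp/[OH⁻]^3) = 2.06×10⁻¹⁸ mol L⁻¹
For La₂(CO₃)₃: [La³⁺] = (Ksp/[CO₃²⁻]^3)^(1/2) = 4.14×10⁻¹⁴ mol L⁻¹
La(OH)₃ requires the lower [La³⁺], so it precipitates first.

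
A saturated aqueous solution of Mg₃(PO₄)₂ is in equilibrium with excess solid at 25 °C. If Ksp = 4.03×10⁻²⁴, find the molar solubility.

8.21×10⁻⁶ M

Mg₃(PO₄)₂(s) ⇌ 3 Mg²⁺(aq) + 2 PO₄³⁻(aq)
For each mole of Mg₃(PO₄)₂ that dissolves per liter, [Mg²⁺] = 3s and [PO₄³⁻] = 2s; let s denote this solubility.
Ksp = [Mg²⁺]^3[PO₄³⁻]^2 = (3s)^3 · (2s)^2 = 108s^5
108s^5 = 4.03×10⁻²⁴  ⇒  s^5 = 3.73×10⁻²⁶
s = 8.21×10⁻⁶ mol/L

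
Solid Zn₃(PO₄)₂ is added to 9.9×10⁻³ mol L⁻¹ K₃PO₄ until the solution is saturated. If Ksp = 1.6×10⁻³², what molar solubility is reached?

1.8×10⁻¹⁰ M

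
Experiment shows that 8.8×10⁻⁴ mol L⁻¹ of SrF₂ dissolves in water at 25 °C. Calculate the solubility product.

Ksp = 2.7×10⁻⁹

SrF₂(s) ⇌ Sr²⁺(aq) + 2 F⁻(aq)
If s mol/L of SrF₂ dissolves, [Sr²⁺] = s and [F⁻] = 2s.
Ksp = [Sr²⁺][F⁻]^2 = s · (2s)^2 = 4s^3
Ksp = 4 × (8.8×10⁻⁴)^3 = 2.7×10⁻⁹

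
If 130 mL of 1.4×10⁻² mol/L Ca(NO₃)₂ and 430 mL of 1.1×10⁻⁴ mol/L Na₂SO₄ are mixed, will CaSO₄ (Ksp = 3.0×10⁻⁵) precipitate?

No

After mixing, V = 130 mL + 430 mL = 560 mL.
[Ca²⁺] = (1.4×10⁻²)(130)/560 = 3.3×10⁻³ mol/L
[SO₄²⁻] = (1.1×10⁻⁴)(430)/560 = 8.4×10⁻⁵ mol/L
Q = [Ca²⁺][SO₄²⁻] = 2.7×10⁻⁷
Q < Ksp (2.7×10⁻⁷ vs 3.0×10⁻⁵); the solution remains unsaturated and no precipitate forms.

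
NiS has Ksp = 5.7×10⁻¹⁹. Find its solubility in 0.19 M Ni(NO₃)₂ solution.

NiS(s) ⇌ Ni²⁺(aq) + S²⁻(aq)
With Ni²⁺ already at 0.19 M and s small, take [Ni²⁺] ≈ 0.19 M and [S²⁻] = s.
Ksp = [Ni²⁺][S²⁻] = (0.19)s
s = 5.7×10⁻¹⁹ / (0.19) = 3.0×10⁻¹⁸
s = 3.0×10⁻¹⁸ M

3.0×10⁻¹⁸ M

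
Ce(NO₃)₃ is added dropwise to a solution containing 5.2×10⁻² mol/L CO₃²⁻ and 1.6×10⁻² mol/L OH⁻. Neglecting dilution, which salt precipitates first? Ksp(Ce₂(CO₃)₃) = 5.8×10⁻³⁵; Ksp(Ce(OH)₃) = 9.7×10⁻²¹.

Ce₂(CO₃)₃

Precipitation of each salt begins when its ion product equals Ksp.
For Ce₂(CO₃)₃: [Ce³⁺] = (Ksp/[CO₃²⁻]^3)^(1/2) = 6.4×10⁻¹⁶ mol/L
For Ce(OH)₃: [Ce³⁺] = (Ksp/[OH⁻]^3) = 2.4×10⁻¹⁵ mol/L
The smaller threshold [Ce³⁺] is reached first, so Ce₂(CO₃)₃ precipitates first.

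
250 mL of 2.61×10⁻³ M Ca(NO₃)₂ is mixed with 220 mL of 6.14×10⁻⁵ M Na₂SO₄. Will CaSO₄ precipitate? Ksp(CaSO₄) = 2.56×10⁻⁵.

No

The combined volume is 470 mL.
[Ca²⁺] = (2.61×10⁻³)(250)/470 = 1.39×10⁻³ M
[SO₄²⁻] = (6.14×10⁻⁵)(220)/470 = 2.87×10⁻⁵ M
Q = [Ca²⁺][SO₄²⁻] = 3.99×10⁻⁸
Q < Ksp (3.99×10⁻⁸ vs 2.56×10⁻⁵); the solution remains unsaturated and no precipitate forms.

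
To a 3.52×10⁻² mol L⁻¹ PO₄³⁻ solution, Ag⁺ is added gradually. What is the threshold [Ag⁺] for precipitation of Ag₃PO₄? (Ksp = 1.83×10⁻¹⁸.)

3.73×10⁻⁶ M

The threshold for precipitation is Q = Ksp.
Ag₃PO₄(s) ⇌ 3 Ag⁺(aq) + PO₄³⁻(aq)
Ksp = [Ag⁺]^3[PO₄³⁻] = [Ag⁺]^3(3.52×10⁻²)
[Ag⁺]^3 = 1.83×10⁻¹⁸ / (3.52×10⁻²) = 5.20×10⁻¹⁷
[Ag⁺] = 3.73×10⁻⁶ mol L⁻¹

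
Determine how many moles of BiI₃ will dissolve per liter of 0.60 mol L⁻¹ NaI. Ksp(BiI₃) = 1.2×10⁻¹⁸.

5.6×10⁻¹⁸ M

BiI₃(s) ⇌ Bi³⁺(aq) + 3 I⁻(aq)
With I⁻ already at 0.60 mol L⁻¹ and s small, take [I⁻] ≈ 0.60 mol L⁻¹ and [Bi³⁺] = s.
Ksp = [Bi³⁺][I⁻]^3 = s(0.60)^3
s = 1.2×10⁻¹⁸ / (0.60)^3 = 5.6×10⁻¹⁸
s = 5.6×10⁻¹⁸ mol L⁻¹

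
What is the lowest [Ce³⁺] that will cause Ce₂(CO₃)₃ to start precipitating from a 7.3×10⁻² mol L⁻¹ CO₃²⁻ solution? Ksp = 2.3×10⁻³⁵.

Precipitation of each salt begins when its ion product equals Ksp.
Ce₂(CO₃)₃(s) ⇌ 2 Ce³⁺(aq) + 3 CO₃²⁻(aq)
Ksp = [Ce³⁺]^2[CO₃²⁻]^3 = [Ce³⁺]^2(7.3×10⁻²)^3
[Ce³⁺]^2 = 2.3×10⁻³⁵ / (7.3×10⁻²)^3 = 5.9×10⁻³²
[Ce³⁺] = 2.4×10⁻¹⁶ mol L⁻¹

2.4×10⁻¹⁶ M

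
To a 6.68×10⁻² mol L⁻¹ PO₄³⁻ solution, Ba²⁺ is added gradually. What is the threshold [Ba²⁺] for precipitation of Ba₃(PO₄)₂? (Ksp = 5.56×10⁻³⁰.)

1.08×10⁻⁹ M

The threshold for precipitation is Q = Ksp.
Ba₃(PO₄)₂(s) ⇌ 3 Ba²⁺(aq) + 2 PO₄³⁻(aq)
Ksp = [Ba²⁺]^3[PO₄³⁻]^2 = [Ba²⁺]^3(6.68×10⁻²)^2
[Ba²⁺]^3 = 5.56×10⁻³⁰ / (6.68×10⁻²)^2 = 1.25×10⁻²⁷
[Ba²⁺] = 1.08×10⁻⁹ mol L⁻¹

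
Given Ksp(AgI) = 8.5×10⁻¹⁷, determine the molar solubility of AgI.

AgI(s) ⇌ Ag⁺(aq) + I⁻(aq)
With molar solubility s: [Ag⁺] = s, [I⁻] = s.
Ksp = [Ag⁺][I⁻] = s · s = s^2
s^2 = 8.5×10⁻¹⁷
Taking the 2nd root, s = 9.2×10⁻⁹ mol L⁻¹.

9.2×10⁻⁹ M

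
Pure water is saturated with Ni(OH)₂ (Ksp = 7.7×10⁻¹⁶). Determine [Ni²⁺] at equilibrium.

Ni(OH)₂(s) ⇌ Ni²⁺(aq) + 2 OH⁻(aq)
For each mole of Ni(OH)₂ that dissolves per liter, [Ni²⁺] = s and [OH⁻] = 2s; let s denote this solubility.
Ksp = [Ni²⁺][OH⁻]^2 = s · (2s)^2 = 4s^3 = 7.7×10⁻¹⁶
s = 5.8×10⁻⁶ M
[Ni²⁺] = s = 5.8×10⁻⁶ M

5.8×10⁻⁶ M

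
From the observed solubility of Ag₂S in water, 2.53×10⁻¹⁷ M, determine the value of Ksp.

Ag₂S(s) ⇌ 2 Ag⁺(aq) + S²⁻(aq)
With molar solubility s: [Ag⁺] = 2s, [S²⁻] = s.
Ksp = [Ag⁺]^2[S²⁻] = (2s)^2 · s = 4s^3
Ksp = 4 × (2.53×10⁻¹⁷)^3 = 6.48×10⁻⁵⁰

Ksp = 6.48×10⁻⁵⁰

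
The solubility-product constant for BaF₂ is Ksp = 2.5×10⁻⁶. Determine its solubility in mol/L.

BaF₂(s) ⇌ Ba²⁺(aq) + 2 F⁻(aq)
For each mole of BaF₂ that dissolves per liter, [Ba²⁺] = s and [F⁻] = 2s; let s denote this solubility.
Ksp = [Ba²⁺][F⁻]^2 = s · (2s)^2 = 4s^3
4s^3 = 2.5×10⁻⁶  ⇒  s^3 = 6.3×10⁻⁷
s = 8.5×10⁻³ mol L⁻¹

8.5×10⁻³ M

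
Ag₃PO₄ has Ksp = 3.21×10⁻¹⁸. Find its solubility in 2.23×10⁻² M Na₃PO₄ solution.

1.75×10⁻⁶ M

Ag₃PO₄(s) ⇌ 3 Ag⁺(aq) + PO₄³⁻(aq)
The solution already contains PO₄³⁻ at 2.23×10⁻² M. Let s be the molar solubility of Ag₃PO₄.
[PO₄³⁻] ≈ 2.23×10⁻² M (common ion dominates); [Ag⁺] = 3s.
Ksp = [Ag⁺]^3[PO₄³⁻] = (3s)^3(2.23×10⁻²)
(3s)^3 = 3.21×10⁻¹⁸ / (2.23×10⁻²) = 1.44×10⁻¹⁶
s = 1.75×10⁻⁶ M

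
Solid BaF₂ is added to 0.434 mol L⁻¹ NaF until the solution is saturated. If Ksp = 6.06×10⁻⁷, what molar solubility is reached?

BaF₂(s) ⇌ Ba²⁺(aq) + 2 F⁻(aq)
F⁻ is already present at 0.434 mol L⁻¹. If s mol/L of BaF₂ dissolves, [Ba²⁺] = s while [F⁻] ≈ 0.434 mol L⁻¹.
Ksp = [Ba²⁺][F⁻]^2 = s(0.434)^2
s = 6.06×10⁻⁷ / (0.434)^2 = 3.22×10⁻⁶
s = 3.22×10⁻⁶ mol L⁻¹

3.22×10⁻⁶ M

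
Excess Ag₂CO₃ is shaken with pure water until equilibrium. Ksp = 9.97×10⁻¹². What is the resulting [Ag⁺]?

Ag₂CO₃(s) ⇌ 2 Ag⁺(aq) + CO₃²⁻(aq)
For each mole of Ag₂CO₃ that dissolves per liter, [Ag⁺] = 2s and [CO₃²⁻] = s; let s denote this solubility.
Ksp = [Ag⁺]^2[CO₃²⁻] = (2s)^2 · s = 4s^3 = 9.97×10⁻¹²
s = 1.36×10⁻⁴ mol/L
[Ag⁺] = 2s = 2.71×10⁻⁴ mol/L

2.71×10⁻⁴ M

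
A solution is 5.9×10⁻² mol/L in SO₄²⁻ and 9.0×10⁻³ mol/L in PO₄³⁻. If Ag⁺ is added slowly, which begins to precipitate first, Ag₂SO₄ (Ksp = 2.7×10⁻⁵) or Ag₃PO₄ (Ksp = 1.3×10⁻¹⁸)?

Ag₃PO₄

Precipitation begins when Q = Ksp.
For Ag₂SO₄: [Ag⁺] = (Ksp/[SO₄²⁻])^(1/2) = 2.1×10⁻² mol/L
For Ag₃PO₄: [Ag⁺] = (Ksp/[PO₄³⁻])^(1/3) = 5.2×10⁻⁶ mol/L
Since Ag₃PO₄ needs less Ag⁺ to reach saturation, it precipitates first.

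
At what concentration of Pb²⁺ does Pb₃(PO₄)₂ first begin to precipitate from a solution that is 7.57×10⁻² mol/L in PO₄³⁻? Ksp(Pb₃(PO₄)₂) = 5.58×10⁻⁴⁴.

2.14×10⁻¹⁴ M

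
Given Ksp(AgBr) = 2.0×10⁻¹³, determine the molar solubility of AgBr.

4.5×10⁻⁷ M

AgBr(s) ⇌ Ag⁺(aq) + Br⁻(aq)
For each mole of AgBr that dissolves per liter, [Ag⁺] = s and [Br⁻] = s; let s denote this solubility.
Ksp = [Ag⁺][Br⁻] = s · s = s^2
s^2 = 2.0×10⁻¹³
s = 4.5×10⁻⁷ mol/L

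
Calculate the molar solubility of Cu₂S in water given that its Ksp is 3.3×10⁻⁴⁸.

Cu₂S(s) ⇌ 2 Cu⁺(aq) + S²⁻(aq)
For each mole of Cu₂S that dissolves per liter, [Cu⁺] = 2s and [S²⁻] = s; let s denote this solubility.
Ksp = [Cu⁺]^2[S²⁻] = (2s)^2 · s = 4s^3
4s^3 = 3.3×10⁻⁴⁸  ⇒  s^3 = 8.3×10⁻⁴⁹
s = 9.4×10⁻¹⁷ M

9.4×10⁻¹⁷ M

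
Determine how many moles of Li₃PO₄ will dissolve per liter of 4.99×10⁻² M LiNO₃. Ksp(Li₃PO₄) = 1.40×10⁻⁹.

Li₃PO₄(s) ⇌ 3 Li⁺(aq) + PO₄³⁻(aq)
Li⁺ is already present at 4.99×10⁻² M. If s mol/L of Li₃PO₄ dissolves, [PO₄³⁻] = s while [Li⁺] ≈ 4.99×10⁻² M.
Ksp = [Li⁺]^3[PO₄³⁻] = (4.99×10⁻²)^3s
s = 1.40×10⁻⁹ / (4.99×10⁻²)^3 = 1.13×10⁻⁵
s = 1.13×10⁻⁵ M

1.13×10⁻⁵ M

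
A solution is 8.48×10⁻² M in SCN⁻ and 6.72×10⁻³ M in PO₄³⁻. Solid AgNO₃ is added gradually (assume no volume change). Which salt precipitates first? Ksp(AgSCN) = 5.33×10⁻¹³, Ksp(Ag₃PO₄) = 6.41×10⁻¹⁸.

A salt starts to precipitate once the ion product Q reaches its Ksp.
For AgSCN: [Ag⁺] = (Ksp/[SCN⁻]) = 6.29×10⁻¹² M
For Ag₃PO₄: [Ag⁺] = (Ksp/[PO₄³⁻])^(1/3) = 9.84×10⁻⁶ M
The smaller threshold [Ag⁺] is reached first, so AgSCN precipitates first.

AgSCN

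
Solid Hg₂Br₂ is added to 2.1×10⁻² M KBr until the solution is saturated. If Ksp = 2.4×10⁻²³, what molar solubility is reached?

5.4×10⁻²⁰ M

Hg₂Br₂(s) ⇌ Hg₂²⁺(aq) + 2 Br⁻(aq)
With Br⁻ already at 2.1×10⁻² M and s small, take [Br⁻] ≈ 2.1×10⁻² M and [Hg₂²⁺] = s.
Ksp = [Hg₂²⁺][Br⁻]^2 = s(2.1×10⁻²)^2
s = 2.4×10⁻²³ / (2.1×10⁻²)^2 = 5.4×10⁻²⁰
s = 5.4×10⁻²⁰ M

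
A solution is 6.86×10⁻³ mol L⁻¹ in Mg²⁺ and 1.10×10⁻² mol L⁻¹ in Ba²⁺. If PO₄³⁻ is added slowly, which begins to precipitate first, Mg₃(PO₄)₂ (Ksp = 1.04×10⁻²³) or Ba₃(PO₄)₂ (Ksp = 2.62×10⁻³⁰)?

The threshold for precipitation is Q = Ksp.
For Mg₃(PO₄)₂: [PO₄³⁻] = (Ksp/[Mg²⁺]^3)^(1/2) = 5.68×10⁻⁹ mol L⁻¹
For Ba₃(PO₄)₂: [PO₄³⁻] = (Ksp/[Ba²⁺]^3)^(1/2) = 1.40×10⁻¹² mol L⁻¹
Ba₃(PO₄)₂ requires the lower [PO₄³⁻], so it precipitates first.

Ba₃(PO₄)₂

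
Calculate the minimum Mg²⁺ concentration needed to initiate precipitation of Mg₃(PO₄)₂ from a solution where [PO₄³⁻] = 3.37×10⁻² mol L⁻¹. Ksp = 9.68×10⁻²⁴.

Precipitation begins when Q = Ksp.
Mg₃(PO₄)₂(s) ⇌ 3 Mg²⁺(aq) + 2 PO₄³⁻(aq)
Ksp = [Mg²⁺]^3[PO₄³⁻]^2 = [Mg²⁺]^3(3.37×10⁻²)^2
[Mg²⁺]^3 = 9.68×10⁻²⁴ / (3.37×10⁻²)^2 = 8.52×10⁻²¹
[Mg²⁺] = 2.04×10⁻⁷ mol L⁻¹

2.04×10⁻⁷ M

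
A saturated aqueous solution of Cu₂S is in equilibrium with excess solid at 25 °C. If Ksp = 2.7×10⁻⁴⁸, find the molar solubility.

8.8×10⁻¹⁷ M

Cu₂S(s) ⇌ 2 Cu⁺(aq) + S²⁻(aq)
If s mol/L of Cu₂S dissolves, [Cu⁺] = 2s and [S²⁻] = s.
Ksp = [Cu⁺]^2[S²⁻] = (2s)^2 · s = 4s^3
4s^3 = 2.7×10⁻⁴⁸  ⇒  s^3 = 6.8×10⁻⁴⁹
Taking the 3rd root, s = 8.8×10⁻¹⁷ mol L⁻¹.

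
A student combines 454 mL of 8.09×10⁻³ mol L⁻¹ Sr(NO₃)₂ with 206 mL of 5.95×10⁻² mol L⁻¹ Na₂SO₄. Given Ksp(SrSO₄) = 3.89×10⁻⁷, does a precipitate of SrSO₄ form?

Yes

After mixing, V = 454 mL + 206 mL = 660 mL.
[Sr²⁺] = (8.09×10⁻³)(454)/660 = 5.56×10⁻³ mol L⁻¹
[SO₄²⁻] = (5.95×10⁻²)(206)/660 = 1.86×10⁻² mol L⁻¹
Q = [Sr²⁺][SO₄²⁻] = 1.03×10⁻⁴
Because Q > Ksp (1.03×10⁻⁴ vs 3.89×10⁻⁷), a precipitate of SrSO₄ forms.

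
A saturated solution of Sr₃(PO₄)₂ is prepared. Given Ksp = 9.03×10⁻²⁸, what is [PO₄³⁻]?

Sr₃(PO₄)₂(s) ⇌ 3 Sr²⁺(aq) + 2 PO₄³⁻(aq)
Call the molar solubility s, so that [Sr²⁺] = 3s and [PO₄³⁻] = 2s.
Ksp = [Sr²⁺]^3[PO₄³⁻]^2 = (3s)^3 · (2s)^2 = 108s^5 = 9.03×10⁻²⁸
s = 1.53×10⁻⁶ mol L⁻¹
[PO₄³⁻] = 2s = 3.06×10⁻⁶ mol L⁻¹

3.06×10⁻⁶ M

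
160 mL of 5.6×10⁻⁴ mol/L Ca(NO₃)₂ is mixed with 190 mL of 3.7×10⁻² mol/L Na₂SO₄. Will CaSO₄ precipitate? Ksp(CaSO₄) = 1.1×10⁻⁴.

After mixing, V = 160 mL + 190 mL = 350 mL.
[Ca²⁺] = (5.6×10⁻⁴)(160)/350 = 2.6×10⁻⁴ mol/L
[SO₄²⁻] = (3.7×10⁻²)(190)/350 = 2.0×10⁻² mol/L
Q = [Ca²⁺][SO₄²⁻] = 5.1×10⁻⁶
Q = 5.1×10⁻⁶ < Ksp = 1.1×10⁻⁴, so the solution is unsaturated and no precipitate forms.

No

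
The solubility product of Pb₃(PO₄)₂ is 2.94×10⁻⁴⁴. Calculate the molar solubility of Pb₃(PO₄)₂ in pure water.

7.71×10⁻¹⁰ M

Pb₃(PO₄)₂(s) ⇌ 3 Pb²⁺(aq) + 2 PO₄³⁻(aq)
Let s be the molar solubility. Then [Pb²⁺] = 3s and [PO₄³⁻] = 2s.
Ksp = [Pb²⁺]^3[PO₄³⁻]^2 = (3s)^3 · (2s)^2 = 108s^5
108s^5 = 2.94×10⁻⁴⁴  ⇒  s^5 = 2.72×10⁻⁴⁶
Taking the 5th root, s = 7.71×10⁻¹⁰ mol L⁻¹.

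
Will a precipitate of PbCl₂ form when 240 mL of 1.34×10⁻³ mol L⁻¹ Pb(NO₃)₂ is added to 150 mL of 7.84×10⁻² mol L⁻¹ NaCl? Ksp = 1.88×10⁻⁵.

No

After mixing, V = 240 mL + 150 mL = 390 mL.
[Pb²⁺] = (1.34×10⁻³)(240)/390 = 8.25×10⁻⁴ mol L⁻¹
[Cl⁻] = (7.84×10⁻²)(150)/390 = 3.02×10⁻² mol L⁻¹
Q = [Pb²⁺][Cl⁻]^2 = 7.50×10⁻⁷
Q < Ksp (7.50×10⁻⁷ vs 1.88×10⁻⁵); the solution remains unsaturated and no precipitate forms.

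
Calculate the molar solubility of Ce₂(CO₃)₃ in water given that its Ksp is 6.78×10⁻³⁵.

Ce₂(CO₃)₃(s) ⇌ 2 Ce³⁺(aq) + 3 CO₃²⁻(aq)
With molar solubility s: [Ce³⁺] = 2s, [CO₃²⁻] = 3s.
Ksp = [Ce³⁺]^2[CO₃²⁻]^3 = (2s)^2 · (3s)^3 = 108s^5
108s^5 = 6.78×10⁻³⁵  ⇒  s^5 = 6.28×10⁻³⁷
s = (6.28×10⁻³⁷)^(1/5) = 5.75×10⁻⁸ mol/L

5.75×10⁻⁸ M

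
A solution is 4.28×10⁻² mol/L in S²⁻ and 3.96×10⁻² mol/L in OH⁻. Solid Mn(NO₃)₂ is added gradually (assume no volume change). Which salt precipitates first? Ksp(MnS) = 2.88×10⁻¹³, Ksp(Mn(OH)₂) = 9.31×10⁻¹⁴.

MnS

Each salt precipitates once Q = Ksp for that salt.
For MnS: [Mn²⁺] = (Ksp/[S²⁻]) = 6.73×10⁻¹² mol/L
For Mn(OH)₂: [Mn²⁺] = (Ksp/[OH⁻]^2) = 5.94×10⁻¹¹ mol/L
The smaller threshold [Mn²⁺] is reached first, so MnS precipitates first.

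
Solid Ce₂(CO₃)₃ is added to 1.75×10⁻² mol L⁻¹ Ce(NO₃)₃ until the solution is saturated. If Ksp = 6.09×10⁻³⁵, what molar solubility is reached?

1.95×10⁻¹¹ M

Ce₂(CO₃)₃(s) ⇌ 2 Ce³⁺(aq) + 3 CO₃²⁻(aq)
Ce³⁺ is already present at 1.75×10⁻² mol L⁻¹. If s mol/L of Ce₂(CO₃)₃ dissolves, [CO₃²⁻] = 3s while [Ce³⁺] ≈ 1.75×10⁻² mol L⁻¹.
Ksp = [Ce³⁺]^2[CO₃²⁻]^3 = (1.75×10⁻²)^2(3s)^3
(3s)^3 = 6.09×10⁻³⁵ / (1.75×10⁻²)^2 = 1.99×10⁻³¹
s = 1.95×10⁻¹¹ mol L⁻¹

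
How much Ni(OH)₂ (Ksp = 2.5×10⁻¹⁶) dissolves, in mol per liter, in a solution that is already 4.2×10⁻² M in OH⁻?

1.4×10⁻¹³ M

Ni(OH)₂(s) ⇌ Ni²⁺(aq) + 2 OH⁻(aq)
Let s be the solubility of Ni(OH)₂ here. The common ion gives [OH⁻] ≈ 4.2×10⁻² M, and [Ni²⁺] = s.
Ksp = [Ni²⁺][OH⁻]^2 = s(4.2×10⁻²)^2
s = 2.5×10⁻¹⁶ / (4.2×10⁻²)^2 = 1.4×10⁻¹³
s = 1.4×10⁻¹³ M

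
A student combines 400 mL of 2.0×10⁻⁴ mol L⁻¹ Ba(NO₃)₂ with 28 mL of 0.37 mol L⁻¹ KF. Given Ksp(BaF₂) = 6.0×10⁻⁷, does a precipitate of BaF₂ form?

No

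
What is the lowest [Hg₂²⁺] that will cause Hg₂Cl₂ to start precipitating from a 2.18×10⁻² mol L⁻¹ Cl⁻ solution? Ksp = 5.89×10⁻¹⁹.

1.24×10⁻¹⁵ M

Precipitation begins when Q = Ksp.
Hg₂Cl₂(s) ⇌ Hg₂²⁺(aq) + 2 Cl⁻(aq)
Ksp = [Hg₂²⁺][Cl⁻]^2 = [Hg₂²⁺](2.18×10⁻²)^2
[Hg₂²⁺] = 5.89×10⁻¹⁹ / (2.18×10⁻²)^2 = 1.24×10⁻¹⁵
[Hg₂²⁺] = 1.24×10⁻¹⁵ mol L⁻¹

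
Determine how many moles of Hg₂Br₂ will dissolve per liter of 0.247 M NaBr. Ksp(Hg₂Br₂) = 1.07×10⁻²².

Hg₂Br₂(s) ⇌ Hg₂²⁺(aq) + 2 Br⁻(aq)
With Br⁻ already at 0.247 M and s small, take [Br⁻] ≈ 0.247 M and [Hg₂²⁺] = s.
Ksp = [Hg₂²⁺][Br⁻]^2 = s(0.247)^2
s = 1.07×10⁻²² / (0.247)^2 = 1.75×10⁻²¹
s = 1.75×10⁻²¹ M

1.75×10⁻²¹ M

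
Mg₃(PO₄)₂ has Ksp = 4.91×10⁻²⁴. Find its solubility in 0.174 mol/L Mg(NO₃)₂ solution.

Mg₃(PO₄)₂(s) ⇌ 3 Mg²⁺(aq) + 2 PO₄³⁻(aq)
With Mg²⁺ already at 0.174 mol/L and s small, take [Mg²⁺] ≈ 0.174 mol/L and [PO₄³⁻] = 2s.
Ksp = [Mg²⁺]^3[PO₄³⁻]^2 = (0.174)^3(2s)^2
(2s)^2 = 4.91×10⁻²⁴ / (0.174)^3 = 9.32×10⁻²²
s = 1.53×10⁻¹¹ mol/L

1.53×10⁻¹¹ M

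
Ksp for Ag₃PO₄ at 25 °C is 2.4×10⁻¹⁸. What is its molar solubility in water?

Ag₃PO₄(s) ⇌ 3 Ag⁺(aq) + PO₄³⁻(aq)
With molar solubility s: [Ag⁺] = 3s, [PO₄³⁻] = s.
Ksp = [Ag⁺]^3[PO₄³⁻] = (3s)^3 · s = 27s^4
27s^4 = 2.4×10⁻¹⁸  ⇒  s^4 = 8.9×10⁻²⁰
s = (8.9×10⁻²⁰)^(1/4) = 1.7×10⁻⁵ M

1.7×10⁻⁵ M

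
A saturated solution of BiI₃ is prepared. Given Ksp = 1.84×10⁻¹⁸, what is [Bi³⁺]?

1.62×10⁻⁵ M

BiI₃(s) ⇌ Bi³⁺(aq) + 3 I⁻(aq)
With molar solubility s: [Bi³⁺] = s, [I⁻] = 3s.
Ksp = [Bi³⁺][I⁻]^3 = s · (3s)^3 = 27s^4 = 1.84×10⁻¹⁸
s = 1.62×10⁻⁵ M
[Bi³⁺] = s = 1.62×10⁻⁵ M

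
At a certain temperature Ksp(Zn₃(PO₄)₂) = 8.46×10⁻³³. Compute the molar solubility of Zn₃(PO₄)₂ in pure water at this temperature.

Zn₃(PO₄)₂(s) ⇌ 3 Zn²⁺(aq) + 2 PO₄³⁻(aq)
If s mol/L of Zn₃(PO₄)₂ dissolves, [Zn²⁺] = 3s and [PO₄³⁻] = 2s.
Ksp = [Zn²⁺]^3[PO₄³⁻]^2 = (3s)^3 · (2s)^2 = 108s^5
108s^5 = 8.46×10⁻³³  ⇒  s^5 = 7.83×10⁻³⁵
Taking the 5th root, s = 1.51×10⁻⁷ mol/L.

1.51×10⁻⁷ M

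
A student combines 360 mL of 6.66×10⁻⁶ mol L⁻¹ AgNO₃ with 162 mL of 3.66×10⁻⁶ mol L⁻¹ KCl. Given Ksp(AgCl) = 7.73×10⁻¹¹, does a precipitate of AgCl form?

Total volume after mixing = 360 + 162 = 522 mL.
[Ag⁺] = (6.66×10⁻⁶)(360)/522 = 4.59×10⁻⁶ mol L⁻¹
[Cl⁻] = (3.66×10⁻⁶)(162)/522 = 1.14×10⁻⁶ mol L⁻¹
Q = [Ag⁺][Cl⁻] = 5.22×10⁻¹²
Since Q (5.22×10⁻¹²) is less than Ksp (7.73×10⁻¹¹), no AgCl precipitates.

No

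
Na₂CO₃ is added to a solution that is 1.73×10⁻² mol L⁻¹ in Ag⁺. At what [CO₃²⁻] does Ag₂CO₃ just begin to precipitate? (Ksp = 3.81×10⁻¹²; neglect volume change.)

The threshold for precipitation is Q = Ksp.
Ag₂CO₃(s) ⇌ 2 Ag⁺(aq) + CO₃²⁻(aq)
Ksp = [Ag⁺]^2[CO₃²⁻] = [CO₃²⁻](1.73×10⁻²)^2
[CO₃²⁻] = 3.81×10⁻¹² / (1.73×10⁻²)^2 = 1.27×10⁻⁸
[CO₃²⁻] = 1.27×10⁻⁸ mol L⁻¹

1.27×10⁻⁸ M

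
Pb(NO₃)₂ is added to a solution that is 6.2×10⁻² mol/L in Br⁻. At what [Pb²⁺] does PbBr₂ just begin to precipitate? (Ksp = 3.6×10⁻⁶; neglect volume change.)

9.4×10⁻⁴ M

Precipitation of each salt begins when its ion product equals Ksp.
PbBr₂(s) ⇌ Pb²⁺(aq) + 2 Br⁻(aq)
Ksp = [Pb²⁺][Br⁻]^2 = [Pb²⁺](6.2×10⁻²)^2
[Pb²⁺] = 3.6×10⁻⁶ / (6.2×10⁻²)^2 = 9.4×10⁻⁴
[Pb²⁺] = 9.4×10⁻⁴ mol/L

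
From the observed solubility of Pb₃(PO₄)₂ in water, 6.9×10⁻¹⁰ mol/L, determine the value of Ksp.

Pb₃(PO₄)₂(s) ⇌ 3 Pb²⁺(aq) + 2 PO₄³⁻(aq)
With molar solubility s: [Pb²⁺] = 3s, [PO₄³⁻] = 2s.
Ksp = [Pb²⁺]^3[PO₄³⁻]^2 = (3s)^3 · (2s)^2 = 108s^5
Ksp = 108 × (6.9×10⁻¹⁰)^5 = 1.7×10⁻⁴⁴

Ksp = 1.7×10⁻⁴⁴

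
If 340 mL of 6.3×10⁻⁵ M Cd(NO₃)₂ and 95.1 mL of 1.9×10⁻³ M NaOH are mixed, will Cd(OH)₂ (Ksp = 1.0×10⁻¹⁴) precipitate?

Yes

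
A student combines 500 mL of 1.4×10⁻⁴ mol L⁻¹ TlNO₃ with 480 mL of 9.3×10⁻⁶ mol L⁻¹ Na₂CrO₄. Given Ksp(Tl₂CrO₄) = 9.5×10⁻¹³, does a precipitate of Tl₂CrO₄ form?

No

After mixing, V = 500 mL + 480 mL = 980 mL.
[Tl⁺] = (1.4×10⁻⁴)(500)/980 = 7.1×10⁻⁵ mol L⁻¹
[CrO₄²⁻] = (9.3×10⁻⁶)(480)/980 = 4.6×10⁻⁶ mol L⁻¹
Q = [Tl⁺]^2[CrO₄²⁻] = 2.3×10⁻¹⁴
Since Q (2.3×10⁻¹⁴) is less than Ksp (9.5×10⁻¹³), no Tl₂CrO₄ precipitates.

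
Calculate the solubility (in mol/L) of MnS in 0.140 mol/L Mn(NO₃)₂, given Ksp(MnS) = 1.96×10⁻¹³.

1.40×10⁻¹² M

MnS(s) ⇌ Mn²⁺(aq) + S²⁻(aq)
The solution already contains Mn²⁺ at 0.140 mol/L. Let s be the molar solubility of MnS.
[Mn²⁺] ≈ 0.140 mol/L (common ion dominates); [S²⁻] = s.
Ksp = [Mn²⁺][S²⁻] = (0.140)s
s = 1.96×10⁻¹³ / (0.140) = 1.40×10⁻¹²
s = 1.40×10⁻¹² mol/L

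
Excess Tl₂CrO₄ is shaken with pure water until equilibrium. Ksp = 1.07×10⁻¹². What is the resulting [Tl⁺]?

Tl₂CrO₄(s) ⇌ 2 Tl⁺(aq) + CrO₄²⁻(aq)
With molar solubility s: [Tl⁺] = 2s, [CrO₄²⁻] = s.
Ksp = [Tl⁺]^2[CrO₄²⁻] = (2s)^2 · s = 4s^3 = 1.07×10⁻¹²
s = 6.44×10⁻⁵ mol L⁻¹
[Tl⁺] = 2s = 1.29×10⁻⁴ mol L⁻¹

1.29×10⁻⁴ M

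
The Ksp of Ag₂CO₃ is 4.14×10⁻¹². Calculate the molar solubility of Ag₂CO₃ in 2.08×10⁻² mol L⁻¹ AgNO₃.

Ag₂CO₃(s) ⇌ 2 Ag⁺(aq) + CO₃²⁻(aq)
Ag⁺ is already present at 2.08×10⁻² mol L⁻¹. If s mol/L of Ag₂CO₃ dissolves, [CO₃²⁻] = s while [Ag⁺] ≈ 2.08×10⁻² mol L⁻¹.
Ksp = [Ag⁺]^2[CO₃²⁻] = (2.08×10⁻²)^2s
s = 4.14×10⁻¹² / (2.08×10⁻²)^2 = 9.57×10⁻⁹
s = 9.57×10⁻⁹ mol L⁻¹

9.57×10⁻⁹ M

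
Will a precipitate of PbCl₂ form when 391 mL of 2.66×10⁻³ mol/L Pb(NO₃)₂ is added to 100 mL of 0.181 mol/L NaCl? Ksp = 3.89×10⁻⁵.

The combined volume is 491 mL.
[Pb²⁺] = (2.66×10⁻³)(391)/491 = 2.12×10⁻³ mol/L
[Cl⁻] = (0.181)(100)/491 = 3.69×10⁻² mol/L
Q = [Pb²⁺][Cl⁻]^2 = 2.88×10⁻⁶
Since Q (2.88×10⁻⁶) is less than Ksp (3.89×10⁻⁵), no PbCl₂ precipitates.

No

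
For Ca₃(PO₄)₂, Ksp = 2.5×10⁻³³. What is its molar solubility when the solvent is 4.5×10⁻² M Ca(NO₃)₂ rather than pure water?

2.6×10⁻¹⁵ M

Ca₃(PO₄)₂(s) ⇌ 3 Ca²⁺(aq) + 2 PO₄³⁻(aq)
The solution already contains Ca²⁺ at 4.5×10⁻² M. Let s be the molar solubility of Ca₃(PO₄)₂.
[Ca²⁺] ≈ 4.5×10⁻² M (common ion dominates); [PO₄³⁻] = 2s.
Ksp = [Ca²⁺]^3[PO₄³⁻]^2 = (4.5×10⁻²)^3(2s)^2
(2s)^2 = 2.5×10⁻³³ / (4.5×10⁻²)^3 = 2.7×10⁻²⁹
s = 2.6×10⁻¹⁵ M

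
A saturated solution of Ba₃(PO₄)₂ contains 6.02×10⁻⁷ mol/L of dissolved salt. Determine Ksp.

Ba₃(PO₄)₂(s) ⇌ 3 Ba²⁺(aq) + 2 PO₄³⁻(aq)
If s mol/L of Ba₃(PO₄)₂ dissolves, [Ba²⁺] = 3s and [PO₄³⁻] = 2s.
Ksp = [Ba²⁺]^3[PO₄³⁻]^2 = (3s)^3 · (2s)^2 = 108s^5
Ksp = 108 × (6.02×10⁻⁷)^5 = 8.54×10⁻³⁰

Ksp = 8.54×10⁻³⁰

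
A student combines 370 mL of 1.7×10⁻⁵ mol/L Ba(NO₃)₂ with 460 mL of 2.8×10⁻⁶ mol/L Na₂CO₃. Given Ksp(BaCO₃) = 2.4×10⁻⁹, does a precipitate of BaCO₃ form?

Total volume after mixing = 370 + 460 = 830 mL.
[Ba²⁺] = (1.7×10⁻⁵)(370)/830 = 7.6×10⁻⁶ mol/L
[CO₃²⁻] = (2.8×10⁻⁶)(460)/830 = 1.6×10⁻⁶ mol/L
Q = [Ba²⁺][CO₃²⁻] = 1.2×10⁻¹¹
Q < Ksp (1.2×10⁻¹¹ vs 2.4×10⁻⁹); the solution remains unsaturated and no precipitate forms.

No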